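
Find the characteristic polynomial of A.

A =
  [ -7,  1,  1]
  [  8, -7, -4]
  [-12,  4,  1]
x^3 + 13*x^2 + 55*x + 75

Expanding det(x·I − A) (e.g. by cofactor expansion or by noting that A is similar to its Jordan form J, which has the same characteristic polynomial as A) gives
  χ_A(x) = x^3 + 13*x^2 + 55*x + 75
which factors as (x + 3)*(x + 5)^2. The eigenvalues (with algebraic multiplicities) are λ = -5 with multiplicity 2, λ = -3 with multiplicity 1.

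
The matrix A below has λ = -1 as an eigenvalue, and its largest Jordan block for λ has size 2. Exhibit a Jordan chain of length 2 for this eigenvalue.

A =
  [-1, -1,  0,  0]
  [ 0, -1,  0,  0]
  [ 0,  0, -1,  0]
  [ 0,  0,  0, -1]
A Jordan chain for λ = -1 of length 2:
v_1 = (-1, 0, 0, 0)ᵀ
v_2 = (0, 1, 0, 0)ᵀ

Let N = A − (-1)·I. We want v_2 with N^2 v_2 = 0 but N^1 v_2 ≠ 0; then v_{j-1} := N · v_j for j = 2, …, 2.

Pick v_2 = (0, 1, 0, 0)ᵀ.
Then v_1 = N · v_2 = (-1, 0, 0, 0)ᵀ.

Sanity check: (A − (-1)·I) v_1 = (0, 0, 0, 0)ᵀ = 0. ✓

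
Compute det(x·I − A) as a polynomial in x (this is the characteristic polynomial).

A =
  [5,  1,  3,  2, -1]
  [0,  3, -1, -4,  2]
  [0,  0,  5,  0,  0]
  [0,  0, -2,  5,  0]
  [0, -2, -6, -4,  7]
x^5 - 25*x^4 + 250*x^3 - 1250*x^2 + 3125*x - 3125

Expanding det(x·I − A) (e.g. by cofactor expansion or by noting that A is similar to its Jordan form J, which has the same characteristic polynomial as A) gives
  χ_A(x) = x^5 - 25*x^4 + 250*x^3 - 1250*x^2 + 3125*x - 3125
which factors as (x - 5)^5. The eigenvalues (with algebraic multiplicities) are λ = 5 with multiplicity 5.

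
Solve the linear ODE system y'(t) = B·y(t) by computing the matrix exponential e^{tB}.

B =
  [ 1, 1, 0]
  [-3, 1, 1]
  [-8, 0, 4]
e^{tB} =
  [-t^2*exp(2*t) - t*exp(2*t) + exp(2*t), -t^2*exp(2*t) + t*exp(2*t), t^2*exp(2*t)/2]
  [-t^2*exp(2*t) - 3*t*exp(2*t), -t^2*exp(2*t) - t*exp(2*t) + exp(2*t), t^2*exp(2*t)/2 + t*exp(2*t)]
  [-4*t^2*exp(2*t) - 8*t*exp(2*t), -4*t^2*exp(2*t), 2*t^2*exp(2*t) + 2*t*exp(2*t) + exp(2*t)]

Strategy: write B = P · J · P⁻¹ where J is a Jordan canonical form, so e^{tB} = P · e^{tJ} · P⁻¹, and e^{tJ} can be computed block-by-block.

B has Jordan form
J =
  [2, 1, 0]
  [0, 2, 1]
  [0, 0, 2]
(up to reordering of blocks).

Per-block formulas:
  For a 3×3 Jordan block J_3(2): exp(t · J_3(2)) = e^(2t)·(I + t·N + (t^2/2)·N^2), where N is the 3×3 nilpotent shift.

After assembling e^{tJ} and conjugating by P, we get:

e^{tB} =
  [-t^2*exp(2*t) - t*exp(2*t) + exp(2*t), -t^2*exp(2*t) + t*exp(2*t), t^2*exp(2*t)/2]
  [-t^2*exp(2*t) - 3*t*exp(2*t), -t^2*exp(2*t) - t*exp(2*t) + exp(2*t), t^2*exp(2*t)/2 + t*exp(2*t)]
  [-4*t^2*exp(2*t) - 8*t*exp(2*t), -4*t^2*exp(2*t), 2*t^2*exp(2*t) + 2*t*exp(2*t) + exp(2*t)]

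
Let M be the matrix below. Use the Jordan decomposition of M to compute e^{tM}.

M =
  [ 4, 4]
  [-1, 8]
e^{tM} =
  [-2*t*exp(6*t) + exp(6*t), 4*t*exp(6*t)]
  [-t*exp(6*t), 2*t*exp(6*t) + exp(6*t)]

Strategy: write M = P · J · P⁻¹ where J is a Jordan canonical form, so e^{tM} = P · e^{tJ} · P⁻¹, and e^{tJ} can be computed block-by-block.

M has Jordan form
J =
  [6, 1]
  [0, 6]
(up to reordering of blocks).

Per-block formulas:
  For a 2×2 Jordan block J_2(6): exp(t · J_2(6)) = e^(6t)·(I + t·N), where N is the 2×2 nilpotent shift.

After assembling e^{tJ} and conjugating by P, we get:

e^{tM} =
  [-2*t*exp(6*t) + exp(6*t), 4*t*exp(6*t)]
  [-t*exp(6*t), 2*t*exp(6*t) + exp(6*t)]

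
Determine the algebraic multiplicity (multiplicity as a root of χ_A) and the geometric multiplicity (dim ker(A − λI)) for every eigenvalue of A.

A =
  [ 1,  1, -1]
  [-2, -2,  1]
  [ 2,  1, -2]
λ = -1: alg = 3, geom = 2

Step 1 — factor the characteristic polynomial to read off the algebraic multiplicities:
  χ_A(x) = (x + 1)^3

Step 2 — compute geometric multiplicities via the rank-nullity identity g(λ) = n − rank(A − λI):
  rank(A − (-1)·I) = 1, so dim ker(A − (-1)·I) = n − 1 = 2

Summary:
  λ = -1: algebraic multiplicity = 3, geometric multiplicity = 2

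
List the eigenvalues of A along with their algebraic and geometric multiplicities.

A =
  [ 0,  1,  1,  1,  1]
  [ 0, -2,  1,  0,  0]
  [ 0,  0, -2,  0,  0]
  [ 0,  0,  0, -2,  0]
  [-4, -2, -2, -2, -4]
λ = -2: alg = 5, geom = 3

Step 1 — factor the characteristic polynomial to read off the algebraic multiplicities:
  χ_A(x) = (x + 2)^5

Step 2 — compute geometric multiplicities via the rank-nullity identity g(λ) = n − rank(A − λI):
  rank(A − (-2)·I) = 2, so dim ker(A − (-2)·I) = n − 2 = 3

Summary:
  λ = -2: algebraic multiplicity = 5, geometric multiplicity = 3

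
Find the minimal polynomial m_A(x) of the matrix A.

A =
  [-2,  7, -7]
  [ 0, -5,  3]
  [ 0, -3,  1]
x^2 + 4*x + 4

The characteristic polynomial is χ_A(x) = (x + 2)^3, so the eigenvalues are known. The minimal polynomial is
  m_A(x) = Π_λ (x − λ)^{k_λ}
where k_λ is the size of the *largest* Jordan block for λ (equivalently, the smallest k with (A − λI)^k v = 0 for every generalised eigenvector v of λ).

  λ = -2: largest Jordan block has size 2, contributing (x + 2)^2

So m_A(x) = (x + 2)^2 = x^2 + 4*x + 4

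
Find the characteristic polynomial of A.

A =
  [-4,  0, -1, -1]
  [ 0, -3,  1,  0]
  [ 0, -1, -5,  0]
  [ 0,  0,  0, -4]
x^4 + 16*x^3 + 96*x^2 + 256*x + 256

Expanding det(x·I − A) (e.g. by cofactor expansion or by noting that A is similar to its Jordan form J, which has the same characteristic polynomial as A) gives
  χ_A(x) = x^4 + 16*x^3 + 96*x^2 + 256*x + 256
which factors as (x + 4)^4. The eigenvalues (with algebraic multiplicities) are λ = -4 with multiplicity 4.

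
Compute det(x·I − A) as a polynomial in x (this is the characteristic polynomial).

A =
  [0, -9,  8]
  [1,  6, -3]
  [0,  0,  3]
x^3 - 9*x^2 + 27*x - 27

Expanding det(x·I − A) (e.g. by cofactor expansion or by noting that A is similar to its Jordan form J, which has the same characteristic polynomial as A) gives
  χ_A(x) = x^3 - 9*x^2 + 27*x - 27
which factors as (x - 3)^3. The eigenvalues (with algebraic multiplicities) are λ = 3 with multiplicity 3.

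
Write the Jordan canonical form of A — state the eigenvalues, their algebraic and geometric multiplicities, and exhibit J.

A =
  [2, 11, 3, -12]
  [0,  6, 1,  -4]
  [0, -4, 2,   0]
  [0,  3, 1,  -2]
J_3(2) ⊕ J_1(2)

The characteristic polynomial is
  det(x·I − A) = x^4 - 8*x^3 + 24*x^2 - 32*x + 16 = (x - 2)^4

Eigenvalues and multiplicities (the geometric multiplicity of λ is n − rank(A − λI), which equals the number of Jordan blocks for λ):
  λ = 2: algebraic multiplicity = 4, geometric multiplicity = 2

Determining the block sizes for each eigenvalue:
  λ = 2: with am = 4 and gm = 2, the partition is not yet determined (e.g. several partitions of 4 into 2 parts exist). Let N = A − (2)·I. Computing rank(N^1) = 2, rank(N^2) = 1, rank(N^3) = 0; the number of blocks of size ≥ j is rank(N^{j−1}) − rank(N^j), giving [2, 1, 1]. So we have 1 block(s) of size 3, 1 block(s) of size 1 → block sizes [3, 1]

Assembling the blocks gives a Jordan form
J =
  [2, 1, 0, 0]
  [0, 2, 1, 0]
  [0, 0, 2, 0]
  [0, 0, 0, 2]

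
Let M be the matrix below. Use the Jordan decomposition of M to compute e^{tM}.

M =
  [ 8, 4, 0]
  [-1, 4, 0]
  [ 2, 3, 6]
e^{tM} =
  [2*t*exp(6*t) + exp(6*t), 4*t*exp(6*t), 0]
  [-t*exp(6*t), -2*t*exp(6*t) + exp(6*t), 0]
  [t^2*exp(6*t)/2 + 2*t*exp(6*t), t^2*exp(6*t) + 3*t*exp(6*t), exp(6*t)]

Strategy: write M = P · J · P⁻¹ where J is a Jordan canonical form, so e^{tM} = P · e^{tJ} · P⁻¹, and e^{tJ} can be computed block-by-block.

M has Jordan form
J =
  [6, 1, 0]
  [0, 6, 1]
  [0, 0, 6]
(up to reordering of blocks).

Per-block formulas:
  For a 3×3 Jordan block J_3(6): exp(t · J_3(6)) = e^(6t)·(I + t·N + (t^2/2)·N^2), where N is the 3×3 nilpotent shift.

After assembling e^{tJ} and conjugating by P, we get:

e^{tM} =
  [2*t*exp(6*t) + exp(6*t), 4*t*exp(6*t), 0]
  [-t*exp(6*t), -2*t*exp(6*t) + exp(6*t), 0]
  [t^2*exp(6*t)/2 + 2*t*exp(6*t), t^2*exp(6*t) + 3*t*exp(6*t), exp(6*t)]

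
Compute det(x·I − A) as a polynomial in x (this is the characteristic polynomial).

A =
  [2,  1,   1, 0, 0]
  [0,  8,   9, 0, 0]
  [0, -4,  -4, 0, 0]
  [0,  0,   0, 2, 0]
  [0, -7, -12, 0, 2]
x^5 - 10*x^4 + 40*x^3 - 80*x^2 + 80*x - 32

Expanding det(x·I − A) (e.g. by cofactor expansion or by noting that A is similar to its Jordan form J, which has the same characteristic polynomial as A) gives
  χ_A(x) = x^5 - 10*x^4 + 40*x^3 - 80*x^2 + 80*x - 32
which factors as (x - 2)^5. The eigenvalues (with algebraic multiplicities) are λ = 2 with multiplicity 5.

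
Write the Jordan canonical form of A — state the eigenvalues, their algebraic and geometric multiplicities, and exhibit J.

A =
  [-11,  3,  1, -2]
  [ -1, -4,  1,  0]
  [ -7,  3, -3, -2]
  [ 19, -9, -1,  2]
J_3(-4) ⊕ J_1(-4)

The characteristic polynomial is
  det(x·I − A) = x^4 + 16*x^3 + 96*x^2 + 256*x + 256 = (x + 4)^4

Eigenvalues and multiplicities (the geometric multiplicity of λ is n − rank(A − λI), which equals the number of Jordan blocks for λ):
  λ = -4: algebraic multiplicity = 4, geometric multiplicity = 2

Determining the block sizes for each eigenvalue:
  λ = -4: with am = 4 and gm = 2, the partition is not yet determined (e.g. several partitions of 4 into 2 parts exist). Let N = A − (-4)·I. Computing rank(N^1) = 2, rank(N^2) = 1, rank(N^3) = 0; the number of blocks of size ≥ j is rank(N^{j−1}) − rank(N^j), giving [2, 1, 1]. So we have 1 block(s) of size 3, 1 block(s) of size 1 → block sizes [3, 1]

Assembling the blocks gives a Jordan form
J =
  [-4,  1,  0,  0]
  [ 0, -4,  1,  0]
  [ 0,  0, -4,  0]
  [ 0,  0,  0, -4]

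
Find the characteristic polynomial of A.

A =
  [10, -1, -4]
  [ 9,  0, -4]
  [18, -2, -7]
x^3 - 3*x^2 + 3*x - 1

Expanding det(x·I − A) (e.g. by cofactor expansion or by noting that A is similar to its Jordan form J, which has the same characteristic polynomial as A) gives
  χ_A(x) = x^3 - 3*x^2 + 3*x - 1
which factors as (x - 1)^3. The eigenvalues (with algebraic multiplicities) are λ = 1 with multiplicity 3.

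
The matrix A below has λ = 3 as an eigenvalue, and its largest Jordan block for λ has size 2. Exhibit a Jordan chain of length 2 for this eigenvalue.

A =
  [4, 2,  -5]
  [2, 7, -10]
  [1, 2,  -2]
A Jordan chain for λ = 3 of length 2:
v_1 = (1, 2, 1)ᵀ
v_2 = (1, 0, 0)ᵀ

Let N = A − (3)·I. We want v_2 with N^2 v_2 = 0 but N^1 v_2 ≠ 0; then v_{j-1} := N · v_j for j = 2, …, 2.

Pick v_2 = (1, 0, 0)ᵀ.
Then v_1 = N · v_2 = (1, 2, 1)ᵀ.

Sanity check: (A − (3)·I) v_1 = (0, 0, 0)ᵀ = 0. ✓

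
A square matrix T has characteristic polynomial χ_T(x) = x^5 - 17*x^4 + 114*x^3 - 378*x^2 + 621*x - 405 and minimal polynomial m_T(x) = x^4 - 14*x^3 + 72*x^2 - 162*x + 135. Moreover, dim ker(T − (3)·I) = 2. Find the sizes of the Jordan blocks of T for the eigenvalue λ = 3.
Block sizes for λ = 3: [3, 1]

Step 1 — from the characteristic polynomial, algebraic multiplicity of λ = 3 is 4. From dim ker(T − (3)·I) = 2, there are exactly 2 Jordan blocks for λ = 3.
Step 2 — from the minimal polynomial, the factor (x − 3)^3 tells us the largest block for λ = 3 has size 3.
Step 3 — with total size 4, 2 blocks, and largest block 3, the block sizes (in nonincreasing order) are [3, 1].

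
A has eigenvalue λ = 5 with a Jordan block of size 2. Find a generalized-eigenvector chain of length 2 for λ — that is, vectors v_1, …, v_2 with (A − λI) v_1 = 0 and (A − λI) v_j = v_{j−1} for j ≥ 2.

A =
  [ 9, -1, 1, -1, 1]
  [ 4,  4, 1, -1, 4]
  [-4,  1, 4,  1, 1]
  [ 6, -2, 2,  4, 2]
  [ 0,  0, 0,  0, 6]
A Jordan chain for λ = 5 of length 2:
v_1 = (-1, -1, 1, -2, 0)ᵀ
v_2 = (0, 1, 0, 0, 0)ᵀ

Let N = A − (5)·I. We want v_2 with N^2 v_2 = 0 but N^1 v_2 ≠ 0; then v_{j-1} := N · v_j for j = 2, …, 2.

Pick v_2 = (0, 1, 0, 0, 0)ᵀ.
Then v_1 = N · v_2 = (-1, -1, 1, -2, 0)ᵀ.

Sanity check: (A − (5)·I) v_1 = (0, 0, 0, 0, 0)ᵀ = 0. ✓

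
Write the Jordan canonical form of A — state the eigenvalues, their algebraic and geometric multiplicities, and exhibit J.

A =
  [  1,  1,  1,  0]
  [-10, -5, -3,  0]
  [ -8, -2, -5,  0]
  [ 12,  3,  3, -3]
J_3(-3) ⊕ J_1(-3)

The characteristic polynomial is
  det(x·I − A) = x^4 + 12*x^3 + 54*x^2 + 108*x + 81 = (x + 3)^4

Eigenvalues and multiplicities (the geometric multiplicity of λ is n − rank(A − λI), which equals the number of Jordan blocks for λ):
  λ = -3: algebraic multiplicity = 4, geometric multiplicity = 2

Determining the block sizes for each eigenvalue:
  λ = -3: with am = 4 and gm = 2, the partition is not yet determined (e.g. several partitions of 4 into 2 parts exist). Let N = A − (-3)·I. Computing rank(N^1) = 2, rank(N^2) = 1, rank(N^3) = 0; the number of blocks of size ≥ j is rank(N^{j−1}) − rank(N^j), giving [2, 1, 1]. So we have 1 block(s) of size 3, 1 block(s) of size 1 → block sizes [3, 1]

Assembling the blocks gives a Jordan form
J =
  [-3,  1,  0,  0]
  [ 0, -3,  1,  0]
  [ 0,  0, -3,  0]
  [ 0,  0,  0, -3]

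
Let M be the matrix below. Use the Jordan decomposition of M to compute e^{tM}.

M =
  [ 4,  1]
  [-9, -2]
e^{tM} =
  [3*t*exp(t) + exp(t), t*exp(t)]
  [-9*t*exp(t), -3*t*exp(t) + exp(t)]

Strategy: write M = P · J · P⁻¹ where J is a Jordan canonical form, so e^{tM} = P · e^{tJ} · P⁻¹, and e^{tJ} can be computed block-by-block.

M has Jordan form
J =
  [1, 1]
  [0, 1]
(up to reordering of blocks).

Per-block formulas:
  For a 2×2 Jordan block J_2(1): exp(t · J_2(1)) = e^(1t)·(I + t·N), where N is the 2×2 nilpotent shift.

After assembling e^{tJ} and conjugating by P, we get:

e^{tM} =
  [3*t*exp(t) + exp(t), t*exp(t)]
  [-9*t*exp(t), -3*t*exp(t) + exp(t)]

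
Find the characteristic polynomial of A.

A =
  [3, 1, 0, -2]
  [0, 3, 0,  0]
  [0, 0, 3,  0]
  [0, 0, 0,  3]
x^4 - 12*x^3 + 54*x^2 - 108*x + 81

Expanding det(x·I − A) (e.g. by cofactor expansion or by noting that A is similar to its Jordan form J, which has the same characteristic polynomial as A) gives
  χ_A(x) = x^4 - 12*x^3 + 54*x^2 - 108*x + 81
which factors as (x - 3)^4. The eigenvalues (with algebraic multiplicities) are λ = 3 with multiplicity 4.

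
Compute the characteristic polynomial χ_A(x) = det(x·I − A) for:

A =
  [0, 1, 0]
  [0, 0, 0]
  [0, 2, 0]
x^3

Expanding det(x·I − A) (e.g. by cofactor expansion or by noting that A is similar to its Jordan form J, which has the same characteristic polynomial as A) gives
  χ_A(x) = x^3
which factors as x^3. The eigenvalues (with algebraic multiplicities) are λ = 0 with multiplicity 3.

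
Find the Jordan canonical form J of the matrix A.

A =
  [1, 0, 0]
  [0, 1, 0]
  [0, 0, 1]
J_1(1) ⊕ J_1(1) ⊕ J_1(1)

The characteristic polynomial is
  det(x·I − A) = x^3 - 3*x^2 + 3*x - 1 = (x - 1)^3

Eigenvalues and multiplicities (the geometric multiplicity of λ is n − rank(A − λI), which equals the number of Jordan blocks for λ):
  λ = 1: algebraic multiplicity = 3, geometric multiplicity = 3

Determining the block sizes for each eigenvalue:
  λ = 1: gm = am = 3, so every block has size 1 → block sizes [1, 1, 1]

Assembling the blocks gives a Jordan form
J =
  [1, 0, 0]
  [0, 1, 0]
  [0, 0, 1]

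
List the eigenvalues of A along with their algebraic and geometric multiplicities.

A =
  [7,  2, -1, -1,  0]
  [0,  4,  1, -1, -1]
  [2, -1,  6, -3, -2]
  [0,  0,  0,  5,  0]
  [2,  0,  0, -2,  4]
λ = 5: alg = 4, geom = 2; λ = 6: alg = 1, geom = 1

Step 1 — factor the characteristic polynomial to read off the algebraic multiplicities:
  χ_A(x) = (x - 6)*(x - 5)^4

Step 2 — compute geometric multiplicities via the rank-nullity identity g(λ) = n − rank(A − λI):
  rank(A − (5)·I) = 3, so dim ker(A − (5)·I) = n − 3 = 2
  rank(A − (6)·I) = 4, so dim ker(A − (6)·I) = n − 4 = 1

Summary:
  λ = 5: algebraic multiplicity = 4, geometric multiplicity = 2
  λ = 6: algebraic multiplicity = 1, geometric multiplicity = 1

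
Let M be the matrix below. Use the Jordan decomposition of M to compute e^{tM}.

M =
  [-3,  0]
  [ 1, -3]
e^{tM} =
  [exp(-3*t), 0]
  [t*exp(-3*t), exp(-3*t)]

Strategy: write M = P · J · P⁻¹ where J is a Jordan canonical form, so e^{tM} = P · e^{tJ} · P⁻¹, and e^{tJ} can be computed block-by-block.

M has Jordan form
J =
  [-3,  1]
  [ 0, -3]
(up to reordering of blocks).

Per-block formulas:
  For a 2×2 Jordan block J_2(-3): exp(t · J_2(-3)) = e^(-3t)·(I + t·N), where N is the 2×2 nilpotent shift.

After assembling e^{tJ} and conjugating by P, we get:

e^{tM} =
  [exp(-3*t), 0]
  [t*exp(-3*t), exp(-3*t)]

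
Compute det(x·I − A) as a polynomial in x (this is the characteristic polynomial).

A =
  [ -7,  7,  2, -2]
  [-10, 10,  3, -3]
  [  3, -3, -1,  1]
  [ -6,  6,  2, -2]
x^4

Expanding det(x·I − A) (e.g. by cofactor expansion or by noting that A is similar to its Jordan form J, which has the same characteristic polynomial as A) gives
  χ_A(x) = x^4
which factors as x^4. The eigenvalues (with algebraic multiplicities) are λ = 0 with multiplicity 4.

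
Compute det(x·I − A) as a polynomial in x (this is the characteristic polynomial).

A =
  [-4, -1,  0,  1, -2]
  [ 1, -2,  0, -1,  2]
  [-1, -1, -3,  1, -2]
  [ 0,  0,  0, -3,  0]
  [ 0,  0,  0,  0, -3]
x^5 + 15*x^4 + 90*x^3 + 270*x^2 + 405*x + 243

Expanding det(x·I − A) (e.g. by cofactor expansion or by noting that A is similar to its Jordan form J, which has the same characteristic polynomial as A) gives
  χ_A(x) = x^5 + 15*x^4 + 90*x^3 + 270*x^2 + 405*x + 243
which factors as (x + 3)^5. The eigenvalues (with algebraic multiplicities) are λ = -3 with multiplicity 5.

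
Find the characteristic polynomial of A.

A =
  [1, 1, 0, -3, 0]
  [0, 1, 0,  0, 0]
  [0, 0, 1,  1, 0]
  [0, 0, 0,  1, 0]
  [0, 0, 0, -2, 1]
x^5 - 5*x^4 + 10*x^3 - 10*x^2 + 5*x - 1

Expanding det(x·I − A) (e.g. by cofactor expansion or by noting that A is similar to its Jordan form J, which has the same characteristic polynomial as A) gives
  χ_A(x) = x^5 - 5*x^4 + 10*x^3 - 10*x^2 + 5*x - 1
which factors as (x - 1)^5. The eigenvalues (with algebraic multiplicities) are λ = 1 with multiplicity 5.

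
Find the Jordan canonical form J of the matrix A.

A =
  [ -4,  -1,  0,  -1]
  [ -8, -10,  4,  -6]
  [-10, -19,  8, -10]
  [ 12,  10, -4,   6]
J_2(-2) ⊕ J_2(2)

The characteristic polynomial is
  det(x·I − A) = x^4 - 8*x^2 + 16 = (x - 2)^2*(x + 2)^2

Eigenvalues and multiplicities (the geometric multiplicity of λ is n − rank(A − λI), which equals the number of Jordan blocks for λ):
  λ = -2: algebraic multiplicity = 2, geometric multiplicity = 1
  λ = 2: algebraic multiplicity = 2, geometric multiplicity = 1

Determining the block sizes for each eigenvalue:
  λ = -2: one block (gm = 1), so the single block has size am = 2 → block sizes [2]
  λ = 2: one block (gm = 1), so the single block has size am = 2 → block sizes [2]

Assembling the blocks gives a Jordan form
J =
  [-2,  1, 0, 0]
  [ 0, -2, 0, 0]
  [ 0,  0, 2, 1]
  [ 0,  0, 0, 2]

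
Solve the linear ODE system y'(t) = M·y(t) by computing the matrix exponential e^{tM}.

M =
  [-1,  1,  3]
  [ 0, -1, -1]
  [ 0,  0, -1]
e^{tM} =
  [exp(-t), t*exp(-t), -t^2*exp(-t)/2 + 3*t*exp(-t)]
  [0, exp(-t), -t*exp(-t)]
  [0, 0, exp(-t)]

Strategy: write M = P · J · P⁻¹ where J is a Jordan canonical form, so e^{tM} = P · e^{tJ} · P⁻¹, and e^{tJ} can be computed block-by-block.

M has Jordan form
J =
  [-1,  1,  0]
  [ 0, -1,  1]
  [ 0,  0, -1]
(up to reordering of blocks).

Per-block formulas:
  For a 3×3 Jordan block J_3(-1): exp(t · J_3(-1)) = e^(-1t)·(I + t·N + (t^2/2)·N^2), where N is the 3×3 nilpotent shift.

After assembling e^{tJ} and conjugating by P, we get:

e^{tM} =
  [exp(-t), t*exp(-t), -t^2*exp(-t)/2 + 3*t*exp(-t)]
  [0, exp(-t), -t*exp(-t)]
  [0, 0, exp(-t)]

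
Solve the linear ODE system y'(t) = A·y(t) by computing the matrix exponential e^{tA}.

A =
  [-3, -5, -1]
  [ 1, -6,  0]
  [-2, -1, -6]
e^{tA} =
  [t^2*exp(-5*t)/2 + 2*t*exp(-5*t) + exp(-5*t), -2*t^2*exp(-5*t) - 5*t*exp(-5*t), -t^2*exp(-5*t)/2 - t*exp(-5*t)]
  [t^2*exp(-5*t)/2 + t*exp(-5*t), -2*t^2*exp(-5*t) - t*exp(-5*t) + exp(-5*t), -t^2*exp(-5*t)/2]
  [-3*t^2*exp(-5*t)/2 - 2*t*exp(-5*t), 6*t^2*exp(-5*t) - t*exp(-5*t), 3*t^2*exp(-5*t)/2 - t*exp(-5*t) + exp(-5*t)]

Strategy: write A = P · J · P⁻¹ where J is a Jordan canonical form, so e^{tA} = P · e^{tJ} · P⁻¹, and e^{tJ} can be computed block-by-block.

A has Jordan form
J =
  [-5,  1,  0]
  [ 0, -5,  1]
  [ 0,  0, -5]
(up to reordering of blocks).

Per-block formulas:
  For a 3×3 Jordan block J_3(-5): exp(t · J_3(-5)) = e^(-5t)·(I + t·N + (t^2/2)·N^2), where N is the 3×3 nilpotent shift.

After assembling e^{tJ} and conjugating by P, we get:

e^{tA} =
  [t^2*exp(-5*t)/2 + 2*t*exp(-5*t) + exp(-5*t), -2*t^2*exp(-5*t) - 5*t*exp(-5*t), -t^2*exp(-5*t)/2 - t*exp(-5*t)]
  [t^2*exp(-5*t)/2 + t*exp(-5*t), -2*t^2*exp(-5*t) - t*exp(-5*t) + exp(-5*t), -t^2*exp(-5*t)/2]
  [-3*t^2*exp(-5*t)/2 - 2*t*exp(-5*t), 6*t^2*exp(-5*t) - t*exp(-5*t), 3*t^2*exp(-5*t)/2 - t*exp(-5*t) + exp(-5*t)]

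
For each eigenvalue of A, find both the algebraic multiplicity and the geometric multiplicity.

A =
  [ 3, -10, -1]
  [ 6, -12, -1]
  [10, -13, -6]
λ = -5: alg = 3, geom = 1

Step 1 — factor the characteristic polynomial to read off the algebraic multiplicities:
  χ_A(x) = (x + 5)^3

Step 2 — compute geometric multiplicities via the rank-nullity identity g(λ) = n − rank(A − λI):
  rank(A − (-5)·I) = 2, so dim ker(A − (-5)·I) = n − 2 = 1

Summary:
  λ = -5: algebraic multiplicity = 3, geometric multiplicity = 1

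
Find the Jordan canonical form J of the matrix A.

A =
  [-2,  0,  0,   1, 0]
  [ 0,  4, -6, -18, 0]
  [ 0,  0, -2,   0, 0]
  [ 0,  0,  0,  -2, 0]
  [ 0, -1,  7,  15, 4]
J_2(-2) ⊕ J_1(-2) ⊕ J_2(4)

The characteristic polynomial is
  det(x·I − A) = x^5 - 2*x^4 - 20*x^3 + 8*x^2 + 128*x + 128 = (x - 4)^2*(x + 2)^3

Eigenvalues and multiplicities (the geometric multiplicity of λ is n − rank(A − λI), which equals the number of Jordan blocks for λ):
  λ = -2: algebraic multiplicity = 3, geometric multiplicity = 2
  λ = 4: algebraic multiplicity = 2, geometric multiplicity = 1

Determining the block sizes for each eigenvalue:
  λ = -2: 2 blocks summing to 3 forces exactly one block of size 2 and the rest size 1 → block sizes [2, 1]
  λ = 4: one block (gm = 1), so the single block has size am = 2 → block sizes [2]

Assembling the blocks gives a Jordan form
J =
  [-2,  1,  0, 0, 0]
  [ 0, -2,  0, 0, 0]
  [ 0,  0, -2, 0, 0]
  [ 0,  0,  0, 4, 1]
  [ 0,  0,  0, 0, 4]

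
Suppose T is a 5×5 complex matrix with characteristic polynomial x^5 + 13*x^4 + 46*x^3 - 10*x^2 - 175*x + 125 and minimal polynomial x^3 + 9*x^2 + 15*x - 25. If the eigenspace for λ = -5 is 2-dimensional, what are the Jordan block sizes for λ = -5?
Block sizes for λ = -5: [2, 1]

Step 1 — from the characteristic polynomial, algebraic multiplicity of λ = -5 is 3. From dim ker(T − (-5)·I) = 2, there are exactly 2 Jordan blocks for λ = -5.
Step 2 — from the minimal polynomial, the factor (x + 5)^2 tells us the largest block for λ = -5 has size 2.
Step 3 — with total size 3, 2 blocks, and largest block 2, the block sizes (in nonincreasing order) are [2, 1].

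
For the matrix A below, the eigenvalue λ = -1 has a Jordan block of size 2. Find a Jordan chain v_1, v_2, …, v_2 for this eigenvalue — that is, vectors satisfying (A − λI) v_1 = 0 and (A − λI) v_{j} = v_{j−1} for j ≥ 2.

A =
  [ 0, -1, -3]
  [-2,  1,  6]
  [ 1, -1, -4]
A Jordan chain for λ = -1 of length 2:
v_1 = (1, -2, 1)ᵀ
v_2 = (1, 0, 0)ᵀ

Let N = A − (-1)·I. We want v_2 with N^2 v_2 = 0 but N^1 v_2 ≠ 0; then v_{j-1} := N · v_j for j = 2, …, 2.

Pick v_2 = (1, 0, 0)ᵀ.
Then v_1 = N · v_2 = (1, -2, 1)ᵀ.

Sanity check: (A − (-1)·I) v_1 = (0, 0, 0)ᵀ = 0. ✓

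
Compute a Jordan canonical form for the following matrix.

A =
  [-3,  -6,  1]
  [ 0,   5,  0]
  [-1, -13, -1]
J_2(-2) ⊕ J_1(5)

The characteristic polynomial is
  det(x·I − A) = x^3 - x^2 - 16*x - 20 = (x - 5)*(x + 2)^2

Eigenvalues and multiplicities (the geometric multiplicity of λ is n − rank(A − λI), which equals the number of Jordan blocks for λ):
  λ = -2: algebraic multiplicity = 2, geometric multiplicity = 1
  λ = 5: algebraic multiplicity = 1, geometric multiplicity = 1

Determining the block sizes for each eigenvalue:
  λ = -2: one block (gm = 1), so the single block has size am = 2 → block sizes [2]
  λ = 5: one block (gm = 1), so the single block has size am = 1 → block sizes [1]

Assembling the blocks gives a Jordan form
J =
  [-2,  1, 0]
  [ 0, -2, 0]
  [ 0,  0, 5]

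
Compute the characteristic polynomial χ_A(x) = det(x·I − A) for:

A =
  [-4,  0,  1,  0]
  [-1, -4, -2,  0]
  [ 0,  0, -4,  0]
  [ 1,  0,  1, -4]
x^4 + 16*x^3 + 96*x^2 + 256*x + 256

Expanding det(x·I − A) (e.g. by cofactor expansion or by noting that A is similar to its Jordan form J, which has the same characteristic polynomial as A) gives
  χ_A(x) = x^4 + 16*x^3 + 96*x^2 + 256*x + 256
which factors as (x + 4)^4. The eigenvalues (with algebraic multiplicities) are λ = -4 with multiplicity 4.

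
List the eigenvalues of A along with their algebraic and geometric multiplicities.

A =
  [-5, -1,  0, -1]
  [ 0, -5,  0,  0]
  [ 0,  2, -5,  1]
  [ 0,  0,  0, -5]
λ = -5: alg = 4, geom = 2

Step 1 — factor the characteristic polynomial to read off the algebraic multiplicities:
  χ_A(x) = (x + 5)^4

Step 2 — compute geometric multiplicities via the rank-nullity identity g(λ) = n − rank(A − λI):
  rank(A − (-5)·I) = 2, so dim ker(A − (-5)·I) = n − 2 = 2

Summary:
  λ = -5: algebraic multiplicity = 4, geometric multiplicity = 2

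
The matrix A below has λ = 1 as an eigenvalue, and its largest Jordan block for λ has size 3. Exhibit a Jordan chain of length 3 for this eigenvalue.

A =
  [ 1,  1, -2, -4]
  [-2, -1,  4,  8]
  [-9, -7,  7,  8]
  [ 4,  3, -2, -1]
A Jordan chain for λ = 1 of length 3:
v_1 = (0, 2, 5, -2)ᵀ
v_2 = (-1, 0, -2, 1)ᵀ
v_3 = (1, -1, 0, 0)ᵀ

Let N = A − (1)·I. We want v_3 with N^3 v_3 = 0 but N^2 v_3 ≠ 0; then v_{j-1} := N · v_j for j = 3, …, 2.

Pick v_3 = (1, -1, 0, 0)ᵀ.
Then v_2 = N · v_3 = (-1, 0, -2, 1)ᵀ.
Then v_1 = N · v_2 = (0, 2, 5, -2)ᵀ.

Sanity check: (A − (1)·I) v_1 = (0, 0, 0, 0)ᵀ = 0. ✓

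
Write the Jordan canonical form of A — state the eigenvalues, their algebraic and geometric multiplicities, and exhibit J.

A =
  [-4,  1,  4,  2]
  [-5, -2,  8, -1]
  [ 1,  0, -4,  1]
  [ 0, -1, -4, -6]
J_3(-4) ⊕ J_1(-4)

The characteristic polynomial is
  det(x·I − A) = x^4 + 16*x^3 + 96*x^2 + 256*x + 256 = (x + 4)^4

Eigenvalues and multiplicities (the geometric multiplicity of λ is n − rank(A − λI), which equals the number of Jordan blocks for λ):
  λ = -4: algebraic multiplicity = 4, geometric multiplicity = 2

Determining the block sizes for each eigenvalue:
  λ = -4: with am = 4 and gm = 2, the partition is not yet determined (e.g. several partitions of 4 into 2 parts exist). Let N = A − (-4)·I. Computing rank(N^1) = 2, rank(N^2) = 1, rank(N^3) = 0; the number of blocks of size ≥ j is rank(N^{j−1}) − rank(N^j), giving [2, 1, 1]. So we have 1 block(s) of size 3, 1 block(s) of size 1 → block sizes [3, 1]

Assembling the blocks gives a Jordan form
J =
  [-4,  1,  0,  0]
  [ 0, -4,  1,  0]
  [ 0,  0, -4,  0]
  [ 0,  0,  0, -4]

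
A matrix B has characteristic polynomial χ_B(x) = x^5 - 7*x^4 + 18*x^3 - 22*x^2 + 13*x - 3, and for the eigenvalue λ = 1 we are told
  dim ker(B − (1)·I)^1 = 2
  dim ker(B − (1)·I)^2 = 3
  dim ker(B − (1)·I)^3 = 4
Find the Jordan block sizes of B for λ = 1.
Block sizes for λ = 1: [3, 1]

From the dimensions of kernels of powers, the number of Jordan blocks of size at least j is d_j − d_{j−1} where d_j = dim ker(N^j) (with d_0 = 0). Computing the differences gives [2, 1, 1].
The number of blocks of size exactly k is (#blocks of size ≥ k) − (#blocks of size ≥ k + 1), so the partition is: 1 block(s) of size 1, 1 block(s) of size 3.
In nonincreasing order the block sizes are [3, 1].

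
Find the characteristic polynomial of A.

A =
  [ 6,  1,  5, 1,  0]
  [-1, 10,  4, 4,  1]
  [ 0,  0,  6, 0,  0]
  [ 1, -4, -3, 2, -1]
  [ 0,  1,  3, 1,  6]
x^5 - 30*x^4 + 360*x^3 - 2160*x^2 + 6480*x - 7776

Expanding det(x·I − A) (e.g. by cofactor expansion or by noting that A is similar to its Jordan form J, which has the same characteristic polynomial as A) gives
  χ_A(x) = x^5 - 30*x^4 + 360*x^3 - 2160*x^2 + 6480*x - 7776
which factors as (x - 6)^5. The eigenvalues (with algebraic multiplicities) are λ = 6 with multiplicity 5.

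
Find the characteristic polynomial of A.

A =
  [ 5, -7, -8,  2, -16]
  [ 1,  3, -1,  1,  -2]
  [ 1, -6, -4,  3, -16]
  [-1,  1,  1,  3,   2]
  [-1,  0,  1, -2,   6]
x^5 - 13*x^4 + 48*x^3 + 32*x^2 - 512*x + 768

Expanding det(x·I − A) (e.g. by cofactor expansion or by noting that A is similar to its Jordan form J, which has the same characteristic polynomial as A) gives
  χ_A(x) = x^5 - 13*x^4 + 48*x^3 + 32*x^2 - 512*x + 768
which factors as (x - 4)^4*(x + 3). The eigenvalues (with algebraic multiplicities) are λ = -3 with multiplicity 1, λ = 4 with multiplicity 4.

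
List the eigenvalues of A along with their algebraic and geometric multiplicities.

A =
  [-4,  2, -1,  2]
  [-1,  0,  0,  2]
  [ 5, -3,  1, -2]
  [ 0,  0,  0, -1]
λ = -1: alg = 4, geom = 2

Step 1 — factor the characteristic polynomial to read off the algebraic multiplicities:
  χ_A(x) = (x + 1)^4

Step 2 — compute geometric multiplicities via the rank-nullity identity g(λ) = n − rank(A − λI):
  rank(A − (-1)·I) = 2, so dim ker(A − (-1)·I) = n − 2 = 2

Summary:
  λ = -1: algebraic multiplicity = 4, geometric multiplicity = 2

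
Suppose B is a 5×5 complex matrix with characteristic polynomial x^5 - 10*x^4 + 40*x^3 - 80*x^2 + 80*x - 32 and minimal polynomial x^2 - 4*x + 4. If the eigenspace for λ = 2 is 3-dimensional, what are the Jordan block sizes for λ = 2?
Block sizes for λ = 2: [2, 2, 1]

Step 1 — from the characteristic polynomial, algebraic multiplicity of λ = 2 is 5. From dim ker(B − (2)·I) = 3, there are exactly 3 Jordan blocks for λ = 2.
Step 2 — from the minimal polynomial, the factor (x − 2)^2 tells us the largest block for λ = 2 has size 2.
Step 3 — with total size 5, 3 blocks, and largest block 2, the block sizes (in nonincreasing order) are [2, 2, 1].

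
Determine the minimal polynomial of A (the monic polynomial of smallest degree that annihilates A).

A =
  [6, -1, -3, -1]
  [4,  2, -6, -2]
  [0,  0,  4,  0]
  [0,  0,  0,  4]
x^2 - 8*x + 16

The characteristic polynomial is χ_A(x) = (x - 4)^4, so the eigenvalues are known. The minimal polynomial is
  m_A(x) = Π_λ (x − λ)^{k_λ}
where k_λ is the size of the *largest* Jordan block for λ (equivalently, the smallest k with (A − λI)^k v = 0 for every generalised eigenvector v of λ).

  λ = 4: largest Jordan block has size 2, contributing (x − 4)^2

So m_A(x) = (x - 4)^2 = x^2 - 8*x + 16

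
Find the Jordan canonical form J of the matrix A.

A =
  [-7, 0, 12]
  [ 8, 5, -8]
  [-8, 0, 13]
J_1(1) ⊕ J_1(5) ⊕ J_1(5)

The characteristic polynomial is
  det(x·I − A) = x^3 - 11*x^2 + 35*x - 25 = (x - 5)^2*(x - 1)

Eigenvalues and multiplicities (the geometric multiplicity of λ is n − rank(A − λI), which equals the number of Jordan blocks for λ):
  λ = 1: algebraic multiplicity = 1, geometric multiplicity = 1
  λ = 5: algebraic multiplicity = 2, geometric multiplicity = 2

Determining the block sizes for each eigenvalue:
  λ = 1: one block (gm = 1), so the single block has size am = 1 → block sizes [1]
  λ = 5: gm = am = 2, so every block has size 1 → block sizes [1, 1]

Assembling the blocks gives a Jordan form
J =
  [1, 0, 0]
  [0, 5, 0]
  [0, 0, 5]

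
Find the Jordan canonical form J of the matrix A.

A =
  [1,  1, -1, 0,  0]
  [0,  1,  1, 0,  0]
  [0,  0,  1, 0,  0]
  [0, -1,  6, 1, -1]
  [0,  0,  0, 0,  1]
J_3(1) ⊕ J_2(1)

The characteristic polynomial is
  det(x·I − A) = x^5 - 5*x^4 + 10*x^3 - 10*x^2 + 5*x - 1 = (x - 1)^5

Eigenvalues and multiplicities (the geometric multiplicity of λ is n − rank(A − λI), which equals the number of Jordan blocks for λ):
  λ = 1: algebraic multiplicity = 5, geometric multiplicity = 2

Determining the block sizes for each eigenvalue:
  λ = 1: with am = 5 and gm = 2, the partition is not yet determined (e.g. several partitions of 5 into 2 parts exist). Let N = A − (1)·I. Computing rank(N^1) = 3, rank(N^2) = 1, rank(N^3) = 0; the number of blocks of size ≥ j is rank(N^{j−1}) − rank(N^j), giving [2, 2, 1]. So we have 1 block(s) of size 3, 1 block(s) of size 2 → block sizes [3, 2]

Assembling the blocks gives a Jordan form
J =
  [1, 1, 0, 0, 0]
  [0, 1, 1, 0, 0]
  [0, 0, 1, 0, 0]
  [0, 0, 0, 1, 1]
  [0, 0, 0, 0, 1]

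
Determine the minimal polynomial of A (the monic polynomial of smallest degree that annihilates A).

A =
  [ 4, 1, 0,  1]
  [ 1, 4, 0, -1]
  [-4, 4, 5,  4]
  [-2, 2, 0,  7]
x^2 - 10*x + 25

The characteristic polynomial is χ_A(x) = (x - 5)^4, so the eigenvalues are known. The minimal polynomial is
  m_A(x) = Π_λ (x − λ)^{k_λ}
where k_λ is the size of the *largest* Jordan block for λ (equivalently, the smallest k with (A − λI)^k v = 0 for every generalised eigenvector v of λ).

  λ = 5: largest Jordan block has size 2, contributing (x − 5)^2

So m_A(x) = (x - 5)^2 = x^2 - 10*x + 25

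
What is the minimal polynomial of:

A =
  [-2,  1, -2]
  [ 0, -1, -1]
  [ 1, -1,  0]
x^3 + 3*x^2 + 3*x + 1

The characteristic polynomial is χ_A(x) = (x + 1)^3, so the eigenvalues are known. The minimal polynomial is
  m_A(x) = Π_λ (x − λ)^{k_λ}
where k_λ is the size of the *largest* Jordan block for λ (equivalently, the smallest k with (A − λI)^k v = 0 for every generalised eigenvector v of λ).

  λ = -1: largest Jordan block has size 3, contributing (x + 1)^3

So m_A(x) = (x + 1)^3 = x^3 + 3*x^2 + 3*x + 1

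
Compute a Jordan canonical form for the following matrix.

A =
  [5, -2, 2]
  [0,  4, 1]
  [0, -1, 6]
J_2(5) ⊕ J_1(5)

The characteristic polynomial is
  det(x·I − A) = x^3 - 15*x^2 + 75*x - 125 = (x - 5)^3

Eigenvalues and multiplicities (the geometric multiplicity of λ is n − rank(A − λI), which equals the number of Jordan blocks for λ):
  λ = 5: algebraic multiplicity = 3, geometric multiplicity = 2

Determining the block sizes for each eigenvalue:
  λ = 5: 2 blocks summing to 3 forces exactly one block of size 2 and the rest size 1 → block sizes [2, 1]

Assembling the blocks gives a Jordan form
J =
  [5, 1, 0]
  [0, 5, 0]
  [0, 0, 5]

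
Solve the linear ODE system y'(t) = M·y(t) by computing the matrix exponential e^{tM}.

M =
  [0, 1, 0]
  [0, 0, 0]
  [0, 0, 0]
e^{tM} =
  [1, t, 0]
  [0, 1, 0]
  [0, 0, 1]

Strategy: write M = P · J · P⁻¹ where J is a Jordan canonical form, so e^{tM} = P · e^{tJ} · P⁻¹, and e^{tJ} can be computed block-by-block.

M has Jordan form
J =
  [0, 1, 0]
  [0, 0, 0]
  [0, 0, 0]
(up to reordering of blocks).

Per-block formulas:
  For a 2×2 Jordan block J_2(0): exp(t · J_2(0)) = e^(0t)·(I + t·N), where N is the 2×2 nilpotent shift.
  For a 1×1 block at λ = 0: exp(t · [0]) = [e^(0t)].

After assembling e^{tJ} and conjugating by P, we get:

e^{tM} =
  [1, t, 0]
  [0, 1, 0]
  [0, 0, 1]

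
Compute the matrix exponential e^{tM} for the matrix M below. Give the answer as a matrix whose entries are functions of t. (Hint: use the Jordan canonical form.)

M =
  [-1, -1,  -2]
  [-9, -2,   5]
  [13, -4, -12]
e^{tM} =
  [-t^2*exp(-5*t)/2 + 4*t*exp(-5*t) + exp(-5*t), t^2*exp(-5*t)/2 - t*exp(-5*t), t^2*exp(-5*t)/2 - 2*t*exp(-5*t)]
  [t^2*exp(-5*t) - 9*t*exp(-5*t), -t^2*exp(-5*t) + 3*t*exp(-5*t) + exp(-5*t), -t^2*exp(-5*t) + 5*t*exp(-5*t)]
  [-3*t^2*exp(-5*t)/2 + 13*t*exp(-5*t), 3*t^2*exp(-5*t)/2 - 4*t*exp(-5*t), 3*t^2*exp(-5*t)/2 - 7*t*exp(-5*t) + exp(-5*t)]

Strategy: write M = P · J · P⁻¹ where J is a Jordan canonical form, so e^{tM} = P · e^{tJ} · P⁻¹, and e^{tJ} can be computed block-by-block.

M has Jordan form
J =
  [-5,  1,  0]
  [ 0, -5,  1]
  [ 0,  0, -5]
(up to reordering of blocks).

Per-block formulas:
  For a 3×3 Jordan block J_3(-5): exp(t · J_3(-5)) = e^(-5t)·(I + t·N + (t^2/2)·N^2), where N is the 3×3 nilpotent shift.

After assembling e^{tJ} and conjugating by P, we get:

e^{tM} =
  [-t^2*exp(-5*t)/2 + 4*t*exp(-5*t) + exp(-5*t), t^2*exp(-5*t)/2 - t*exp(-5*t), t^2*exp(-5*t)/2 - 2*t*exp(-5*t)]
  [t^2*exp(-5*t) - 9*t*exp(-5*t), -t^2*exp(-5*t) + 3*t*exp(-5*t) + exp(-5*t), -t^2*exp(-5*t) + 5*t*exp(-5*t)]
  [-3*t^2*exp(-5*t)/2 + 13*t*exp(-5*t), 3*t^2*exp(-5*t)/2 - 4*t*exp(-5*t), 3*t^2*exp(-5*t)/2 - 7*t*exp(-5*t) + exp(-5*t)]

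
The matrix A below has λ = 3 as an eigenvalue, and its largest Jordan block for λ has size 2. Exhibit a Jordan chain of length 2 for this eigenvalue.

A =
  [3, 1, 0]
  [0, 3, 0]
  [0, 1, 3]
A Jordan chain for λ = 3 of length 2:
v_1 = (1, 0, 1)ᵀ
v_2 = (0, 1, 0)ᵀ

Let N = A − (3)·I. We want v_2 with N^2 v_2 = 0 but N^1 v_2 ≠ 0; then v_{j-1} := N · v_j for j = 2, …, 2.

Pick v_2 = (0, 1, 0)ᵀ.
Then v_1 = N · v_2 = (1, 0, 1)ᵀ.

Sanity check: (A − (3)·I) v_1 = (0, 0, 0)ᵀ = 0. ✓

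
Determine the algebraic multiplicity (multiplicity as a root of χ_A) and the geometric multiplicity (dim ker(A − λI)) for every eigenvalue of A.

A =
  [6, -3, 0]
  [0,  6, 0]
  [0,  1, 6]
λ = 6: alg = 3, geom = 2

Step 1 — factor the characteristic polynomial to read off the algebraic multiplicities:
  χ_A(x) = (x - 6)^3

Step 2 — compute geometric multiplicities via the rank-nullity identity g(λ) = n − rank(A − λI):
  rank(A − (6)·I) = 1, so dim ker(A − (6)·I) = n − 1 = 2

Summary:
  λ = 6: algebraic multiplicity = 3, geometric multiplicity = 2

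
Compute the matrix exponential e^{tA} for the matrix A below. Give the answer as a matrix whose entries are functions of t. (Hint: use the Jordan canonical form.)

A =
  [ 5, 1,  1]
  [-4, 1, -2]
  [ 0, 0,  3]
e^{tA} =
  [2*t*exp(3*t) + exp(3*t), t*exp(3*t), t*exp(3*t)]
  [-4*t*exp(3*t), -2*t*exp(3*t) + exp(3*t), -2*t*exp(3*t)]
  [0, 0, exp(3*t)]

Strategy: write A = P · J · P⁻¹ where J is a Jordan canonical form, so e^{tA} = P · e^{tJ} · P⁻¹, and e^{tJ} can be computed block-by-block.

A has Jordan form
J =
  [3, 1, 0]
  [0, 3, 0]
  [0, 0, 3]
(up to reordering of blocks).

Per-block formulas:
  For a 1×1 block at λ = 3: exp(t · [3]) = [e^(3t)].
  For a 2×2 Jordan block J_2(3): exp(t · J_2(3)) = e^(3t)·(I + t·N), where N is the 2×2 nilpotent shift.

After assembling e^{tJ} and conjugating by P, we get:

e^{tA} =
  [2*t*exp(3*t) + exp(3*t), t*exp(3*t), t*exp(3*t)]
  [-4*t*exp(3*t), -2*t*exp(3*t) + exp(3*t), -2*t*exp(3*t)]
  [0, 0, exp(3*t)]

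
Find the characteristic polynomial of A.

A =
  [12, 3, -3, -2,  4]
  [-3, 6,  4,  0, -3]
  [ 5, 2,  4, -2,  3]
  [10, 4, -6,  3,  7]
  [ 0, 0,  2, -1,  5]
x^5 - 30*x^4 + 360*x^3 - 2160*x^2 + 6480*x - 7776

Expanding det(x·I − A) (e.g. by cofactor expansion or by noting that A is similar to its Jordan form J, which has the same characteristic polynomial as A) gives
  χ_A(x) = x^5 - 30*x^4 + 360*x^3 - 2160*x^2 + 6480*x - 7776
which factors as (x - 6)^5. The eigenvalues (with algebraic multiplicities) are λ = 6 with multiplicity 5.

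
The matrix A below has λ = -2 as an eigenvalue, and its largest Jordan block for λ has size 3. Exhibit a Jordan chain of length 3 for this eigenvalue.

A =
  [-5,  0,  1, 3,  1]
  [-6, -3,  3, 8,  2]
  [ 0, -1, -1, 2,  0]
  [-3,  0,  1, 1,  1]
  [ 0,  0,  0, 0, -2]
A Jordan chain for λ = -2 of length 3:
v_1 = (-1, -2, 0, -1, 0)ᵀ
v_2 = (0, -1, -1, 0, 0)ᵀ
v_3 = (0, 1, 0, 0, 0)ᵀ

Let N = A − (-2)·I. We want v_3 with N^3 v_3 = 0 but N^2 v_3 ≠ 0; then v_{j-1} := N · v_j for j = 3, …, 2.

Pick v_3 = (0, 1, 0, 0, 0)ᵀ.
Then v_2 = N · v_3 = (0, -1, -1, 0, 0)ᵀ.
Then v_1 = N · v_2 = (-1, -2, 0, -1, 0)ᵀ.

Sanity check: (A − (-2)·I) v_1 = (0, 0, 0, 0, 0)ᵀ = 0. ✓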